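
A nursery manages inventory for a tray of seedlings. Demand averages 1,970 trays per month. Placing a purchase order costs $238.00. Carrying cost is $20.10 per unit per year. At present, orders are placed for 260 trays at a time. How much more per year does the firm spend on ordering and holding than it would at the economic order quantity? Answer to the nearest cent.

Extra cost ≈ $9,213.47 per year

Annual demand D = 1,970 × 12 = 23,640.
EOQ = √(2DS/H) = √(2 × 23,640 × 238 / 20.1) ≈ 748.22.
Cost at Q* = (D/Q*)S + (Q*/2)H = √(2DSH) ≈ $15,039.22.
Cost at Q = 260: (23,640/260)×238 + (260/2)×20.1 = $21,639.69 + $2,613.00 = $24,252.69.
Excess = $24,252.69 − $15,039.22 = $9,213.47.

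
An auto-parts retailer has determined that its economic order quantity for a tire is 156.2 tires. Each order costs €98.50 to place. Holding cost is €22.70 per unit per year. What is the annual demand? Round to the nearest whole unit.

D ≈ 2,811 tires per year

Invert the EOQ relation Q*² = 2DS/H.
From Q* = √(2DS/H): D = Q*²H / (2S) = 156.2² × 22.7 / (2 × 98.5) = 2811.394.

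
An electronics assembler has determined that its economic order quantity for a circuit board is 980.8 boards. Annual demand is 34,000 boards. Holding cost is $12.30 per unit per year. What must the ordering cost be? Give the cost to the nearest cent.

The basic EOQ model gives Q* = √(2DS/H); rearrange for the unknown.
From Q* = √(2DS/H): S = Q*²H / (2D) = 980.8² × 12.3 / (2 × 34,000) = 174.0032.

S ≈ $174.00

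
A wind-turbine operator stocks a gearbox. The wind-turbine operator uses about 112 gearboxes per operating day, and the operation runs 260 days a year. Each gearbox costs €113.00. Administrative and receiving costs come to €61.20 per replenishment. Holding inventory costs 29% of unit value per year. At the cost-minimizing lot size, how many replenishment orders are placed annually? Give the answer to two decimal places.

N ≈ 88.30 orders per year

Annual demand D = 112 × 260 = 29,120.
Holding cost H = 0.29 × €113.00 = €32.7700 per unit per year.
Q* = √(2DS/H) = √(2 × 29,120 × 61.2 / 32.77) ≈ 329.80.
Orders per year = D / Q* = 29,120 / 329.80 ≈ 88.296.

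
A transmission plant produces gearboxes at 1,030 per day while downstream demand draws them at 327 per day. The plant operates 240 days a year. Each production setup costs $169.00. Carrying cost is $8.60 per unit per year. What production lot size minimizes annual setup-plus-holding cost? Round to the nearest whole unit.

Q* ≈ 2,126 gearboxes

Annual demand D = 327 × 240 = 78,480.
Production build-up factor (1 − d/p) = 1 − 327/1,030 = 0.6825.
Q* = √(2DS / (H(1 − d/p))) = √(2 × 78,480 × 169 / (8.6 × 0.6825)).
= √(26,526,240 / 5.8697) ≈ 2125.835.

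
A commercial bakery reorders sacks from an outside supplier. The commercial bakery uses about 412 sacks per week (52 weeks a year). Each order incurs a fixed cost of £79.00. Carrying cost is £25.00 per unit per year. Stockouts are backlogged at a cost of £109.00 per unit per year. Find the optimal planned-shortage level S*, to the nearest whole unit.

S* ≈ 76 sacks

Annual demand D = 412 × 52 = 21,424.
With planned backorders, Q* = √(2DS/H) · √((H+B)/B).
√(2DS/H) = √(2 × 21,424 × 79 / 25) = 367.967.
√((H+B)/B) = √((25+109)/109) = 1.1088.
Q* ≈ 407.989.
S* = Q* · H/(H+B) = 407.989 × 25/134 ≈ 76.117.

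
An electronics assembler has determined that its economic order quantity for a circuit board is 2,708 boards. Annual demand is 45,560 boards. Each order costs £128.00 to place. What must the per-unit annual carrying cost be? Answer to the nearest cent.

Invert the EOQ relation Q*² = 2DS/H.
From Q* = √(2DS/H): H = 2DS / Q*² = 2 × 45,560 × 128 / 2,708² = 1.5905.

H ≈ £1.59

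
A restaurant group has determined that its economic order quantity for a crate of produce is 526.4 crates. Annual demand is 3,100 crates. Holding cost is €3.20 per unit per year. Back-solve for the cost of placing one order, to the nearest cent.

Squaring Q* = √(2DS/H) gives Q*² = 2DS/H.
From Q* = √(2DS/H): S = Q*²H / (2D) = 526.4² × 3.2 / (2 × 3,100) = 143.0178.

S ≈ €143.02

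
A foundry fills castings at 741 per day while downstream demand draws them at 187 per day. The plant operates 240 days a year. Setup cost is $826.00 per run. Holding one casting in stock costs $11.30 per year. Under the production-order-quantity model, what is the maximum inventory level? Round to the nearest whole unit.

I_max ≈ 2,215 castings

Annual demand D = 187 × 240 = 44,880.
Production build-up factor (1 − d/p) = 1 − 187/741 = 0.7476.
Q* = √(2DS / (H(1 − d/p))) = √(2 × 44,880 × 826 / (11.3 × 0.7476)).
= √(74,141,760 / 8.4483) ≈ 2962.419.
Maximum inventory = Q*(1 − d/p) = 2962.419 × 0.7476 ≈ 2214.818.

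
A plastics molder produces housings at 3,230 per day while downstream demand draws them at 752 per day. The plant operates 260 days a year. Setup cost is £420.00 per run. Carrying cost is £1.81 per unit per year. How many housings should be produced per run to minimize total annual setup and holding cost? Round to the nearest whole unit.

Annual demand D = 752 × 260 = 195,520.
Production build-up factor (1 − d/p) = 1 − 752/3,230 = 0.7672.
Q* = √(2DS / (H(1 − d/p))) = √(2 × 195,520 × 420 / (1.81 × 0.7672)).
= √(164,236,800 / 1.3886) ≈ 10875.433.

Q* ≈ 10,875 housings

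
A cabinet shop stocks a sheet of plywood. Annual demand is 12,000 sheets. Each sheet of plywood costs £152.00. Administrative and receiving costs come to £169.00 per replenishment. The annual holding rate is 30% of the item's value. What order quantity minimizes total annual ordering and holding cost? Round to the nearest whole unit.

Holding cost H = 0.30 × £152.00 = £45.6000 per unit per year.
EOQ = √(2DS / H) = √(2 × 12,000 × 169 / 45.6).
= √(4,056,000 / 45.6) = √88,947.3684 ≈ 298.240.

Q* ≈ 298 sheets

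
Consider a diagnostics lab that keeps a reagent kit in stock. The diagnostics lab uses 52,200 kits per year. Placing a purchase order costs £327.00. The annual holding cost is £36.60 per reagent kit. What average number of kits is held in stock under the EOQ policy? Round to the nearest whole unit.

Q* = √(2DS/H) = √(2 × 52,200 × 327 / 36.6) ≈ 965.79.
Average inventory = Q*/2 ≈ 965.79 / 2 = 482.896.

Average inventory ≈ 483 kits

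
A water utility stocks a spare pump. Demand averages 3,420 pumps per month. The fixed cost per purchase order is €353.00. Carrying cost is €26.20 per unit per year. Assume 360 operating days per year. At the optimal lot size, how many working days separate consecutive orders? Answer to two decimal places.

T ≈ 9.22 days

Annual demand D = 3,420 × 12 = 41,040.
EOQ = √(2DS/H) = √(2 × 41,040 × 353 / 26.2) ≈ 1051.61.
Cycle time = Q*/D × 360 = 1051.61 / 41,040 × 360 ≈ 9.225 days.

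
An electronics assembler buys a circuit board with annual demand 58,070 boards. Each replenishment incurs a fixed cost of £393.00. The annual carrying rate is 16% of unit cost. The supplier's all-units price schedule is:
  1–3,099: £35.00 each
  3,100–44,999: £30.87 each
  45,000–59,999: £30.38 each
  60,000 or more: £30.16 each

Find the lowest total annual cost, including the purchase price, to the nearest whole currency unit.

Holding cost per unit per year at price C is H = 0.16·C.
Candidates are each tier's EOQ (if it falls in that tier) and each price-break quantity.
EOQ at £35.00 = 2854.9 (feasible in tier 1): TC = 58,070×£35.00 + (58,070/2854.9)×393 + (2854.9/2)×0.16×£35.00 = £2,048,437.52.
EOQ at £30.87 = 3039.9 < 3100, so use break Q=3100: TC = 58,070×£30.87 + (58,070/3100.0)×393 + (3100.0/2)×0.16×£30.87 = £1,807,638.44.
EOQ at £30.38 = 3064.3 < 45000, so use break Q=45000: TC = 58,070×£30.38 + (58,070/45000.0)×393 + (45000.0/2)×0.16×£30.38 = £1,874,041.74.
EOQ at £30.16 = 3075.5 < 60000, so use break Q=60000: TC = 58,070×£30.16 + (58,070/60000.0)×393 + (60000.0/2)×0.16×£30.16 = £1,896,539.56.
Lowest total cost among the candidates is at Q = 3100.0.

TC* ≈ £1,807,638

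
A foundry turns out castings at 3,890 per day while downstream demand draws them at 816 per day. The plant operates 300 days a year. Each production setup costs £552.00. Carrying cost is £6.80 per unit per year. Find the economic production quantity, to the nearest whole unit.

Q* ≈ 7,092 castings

Annual demand D = 816 × 300 = 244,800.
Production build-up factor (1 − d/p) = 1 − 816/3,890 = 0.7902.
Q* = √(2DS / (H(1 − d/p))) = √(2 × 244,800 × 552 / (6.8 × 0.7902)).
= √(270,259,200 / 5.3736) ≈ 7091.836.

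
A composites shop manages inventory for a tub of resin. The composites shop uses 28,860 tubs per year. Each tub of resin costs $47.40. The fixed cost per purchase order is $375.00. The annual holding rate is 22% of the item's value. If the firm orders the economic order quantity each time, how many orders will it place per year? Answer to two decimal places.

N ≈ 20.03 orders per year

Holding cost H = 0.22 × $47.40 = $10.4280 per unit per year.
EOQ = √(2DS/H) = √(2 × 28,860 × 375 / 10.428) ≈ 1440.72.
Orders per year = D / Q* = 28,860 / 1440.72 ≈ 20.032.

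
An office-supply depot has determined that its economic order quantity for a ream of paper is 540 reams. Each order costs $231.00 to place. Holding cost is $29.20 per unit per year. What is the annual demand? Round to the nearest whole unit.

Squaring Q* = √(2DS/H) gives Q*² = 2DS/H.
From Q* = √(2DS/H): D = Q*²H / (2S) = 540² × 29.2 / (2 × 231) = 18430.130.

D ≈ 18,430 reams per year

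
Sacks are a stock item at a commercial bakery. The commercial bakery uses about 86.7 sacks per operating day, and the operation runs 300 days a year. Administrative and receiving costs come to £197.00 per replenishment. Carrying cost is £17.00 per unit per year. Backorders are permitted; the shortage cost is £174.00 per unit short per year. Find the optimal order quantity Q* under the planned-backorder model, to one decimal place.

Q* ≈ 813.5 sacks

Annual demand D = 86.7 × 300 = 26,010.
With planned backorders, Q* = √(2DS/H) · √((H+B)/B).
√(2DS/H) = √(2 × 26,010 × 197 / 17) = 776.415.
√((H+B)/B) = √((17+174)/174) = 1.0477.
Q* ≈ 813.459.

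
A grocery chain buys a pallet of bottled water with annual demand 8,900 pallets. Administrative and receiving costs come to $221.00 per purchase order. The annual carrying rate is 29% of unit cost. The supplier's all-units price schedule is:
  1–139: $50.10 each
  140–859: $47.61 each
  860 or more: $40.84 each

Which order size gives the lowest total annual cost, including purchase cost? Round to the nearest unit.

Q* ≈ 860 pallets

Holding cost per unit per year at price C is H = 0.29·C.
Evaluate total cost at each tier's feasible EOQ or, if the EOQ is below the tier, at the tier's minimum quantity.
Tier 1 ($50.10): EOQ = 520.3 exceeds tier's upper bound 139, so this tier is dominated.
EOQ at $47.61 = 533.8 (feasible in tier 2): TC = 8,900×$47.61 + (8,900/533.8)×221 + (533.8/2)×0.29×$47.61 = $431,098.77.
EOQ at $40.84 = 576.3 < 860, so use break Q=860: TC = 8,900×$40.84 + (8,900/860.0)×221 + (860.0/2)×0.29×$40.84 = $370,855.84.
Lowest total cost is $370,855.84 at Q = 860.0.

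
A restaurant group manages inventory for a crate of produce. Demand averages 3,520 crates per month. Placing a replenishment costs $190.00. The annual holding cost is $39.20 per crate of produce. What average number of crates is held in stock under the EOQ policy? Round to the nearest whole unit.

Annual demand D = 3,520 × 12 = 42,240.
The optimal lot size = √(2DS/H) = √(2 × 42,240 × 190 / 39.2) ≈ 639.90.
Average inventory = Q*/2 ≈ 639.90 / 2 = 319.949.

Average inventory ≈ 320 crates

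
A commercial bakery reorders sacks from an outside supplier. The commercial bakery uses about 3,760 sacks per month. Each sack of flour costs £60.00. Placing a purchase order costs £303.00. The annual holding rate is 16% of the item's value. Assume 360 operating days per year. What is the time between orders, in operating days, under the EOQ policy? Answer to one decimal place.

T ≈ 13.5 days

Annual demand D = 3,760 × 12 = 45,120.
Holding cost H = 0.16 × £60.00 = £9.6000 per unit per year.
The optimal lot size = √(2DS/H) = √(2 × 45,120 × 303 / 9.6) ≈ 1687.66.
Cycle time = Q*/D × 360 = 1687.66 / 45,120 × 360 ≈ 13.465 days.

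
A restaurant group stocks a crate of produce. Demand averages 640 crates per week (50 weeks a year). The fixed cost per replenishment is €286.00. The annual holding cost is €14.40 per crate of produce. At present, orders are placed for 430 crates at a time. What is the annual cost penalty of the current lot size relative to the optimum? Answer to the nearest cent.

Annual demand D = 640 × 50 = 32,000.
EOQ = √(2DS/H) = √(2 × 32,000 × 286 / 14.4) ≈ 1127.44.
Cost at Q* = (D/Q*)S + (Q*/2)H = √(2DSH) ≈ €16,235.07.
Cost at Q = 430: (32,000/430)×286 + (430/2)×14.4 = €21,283.72 + €3,096.00 = €24,379.72.
Excess = €24,379.72 − €16,235.07 = €8,144.65.

Extra cost ≈ €8,144.65 per year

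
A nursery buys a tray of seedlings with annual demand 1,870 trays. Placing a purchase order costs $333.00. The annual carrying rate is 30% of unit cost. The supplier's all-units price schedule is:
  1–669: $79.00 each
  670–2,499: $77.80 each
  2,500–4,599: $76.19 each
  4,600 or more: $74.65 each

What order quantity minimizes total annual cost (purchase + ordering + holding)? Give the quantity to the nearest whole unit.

Q* ≈ 229 trays

Holding cost per unit per year at price C is H = 0.30·C.
For each price level, check whether its EOQ is feasible; otherwise the best quantity at that price is the breakpoint.
EOQ at $79.00 = 229.2 (feasible in tier 1): TC = 1,870×$79.00 + (1,870/229.2)×333 + (229.2/2)×0.30×$79.00 = $153,162.90.
EOQ at $77.80 = 231.0 < 670, so use break Q=670: TC = 1,870×$77.80 + (1,870/670.0)×333 + (670.0/2)×0.30×$77.80 = $154,234.32.
EOQ at $76.19 = 233.4 < 2500, so use break Q=2500: TC = 1,870×$76.19 + (1,870/2500.0)×333 + (2500.0/2)×0.30×$76.19 = $171,295.63.
EOQ at $74.65 = 235.8 < 4600, so use break Q=4600: TC = 1,870×$74.65 + (1,870/4600.0)×333 + (4600.0/2)×0.30×$74.65 = $191,239.37.
Lowest total cost is $153,162.90 at Q = 229.2.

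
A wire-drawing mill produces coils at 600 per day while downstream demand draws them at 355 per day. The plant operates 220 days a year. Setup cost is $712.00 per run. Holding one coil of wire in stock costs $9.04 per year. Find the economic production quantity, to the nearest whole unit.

Annual demand D = 355 × 220 = 78,100.
Production build-up factor (1 − d/p) = 1 − 355/600 = 0.4083.
Q* = √(2DS / (H(1 − d/p))) = √(2 × 78,100 × 712 / (9.04 × 0.4083)).
= √(111,214,400 / 3.6913) ≈ 5488.945.

Q* ≈ 5,489 coils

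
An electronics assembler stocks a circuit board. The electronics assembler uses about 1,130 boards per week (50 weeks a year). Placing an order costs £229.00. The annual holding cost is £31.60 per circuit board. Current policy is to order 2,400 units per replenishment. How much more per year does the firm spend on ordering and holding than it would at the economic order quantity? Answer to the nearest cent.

Annual demand D = 1,130 × 50 = 56,500.
EOQ = √(2DS/H) = √(2 × 56,500 × 229 / 31.6) ≈ 904.93.
Cost at Q* = (D/Q*)S + (Q*/2)H = √(2DSH) ≈ £28,595.68.
Cost at Q = 2,400: (56,500/2,400)×229 + (2,400/2)×31.6 = £5,391.04 + £37,920.00 = £43,311.04.
Excess = £43,311.04 − £28,595.68 = £14,715.36.

Extra cost ≈ £14,715.36 per year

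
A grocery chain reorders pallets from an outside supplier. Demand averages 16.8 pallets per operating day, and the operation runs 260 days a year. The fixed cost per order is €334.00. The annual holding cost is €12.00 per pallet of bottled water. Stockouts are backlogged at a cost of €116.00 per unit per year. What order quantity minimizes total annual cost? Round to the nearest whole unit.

Q* ≈ 518 pallets

Annual demand D = 16.8 × 260 = 4,368.
With planned backorders, Q* = √(2DS/H) · √((H+B)/B).
√(2DS/H) = √(2 × 4,368 × 334 / 12) = 493.104.
√((H+B)/B) = √((12+116)/116) = 1.0505.
Q* ≈ 517.982.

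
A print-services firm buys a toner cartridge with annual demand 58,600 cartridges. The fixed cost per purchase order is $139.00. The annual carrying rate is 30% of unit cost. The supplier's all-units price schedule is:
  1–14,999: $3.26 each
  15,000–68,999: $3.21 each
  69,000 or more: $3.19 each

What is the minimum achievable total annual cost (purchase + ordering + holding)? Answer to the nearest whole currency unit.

Holding cost per unit per year at price C is H = 0.30·C.
Evaluate total cost at each tier's feasible EOQ or, if the EOQ is below the tier, at the tier's minimum quantity.
EOQ at $3.26 = 4081.3 (feasible in tier 1): TC = 58,600×$3.26 + (58,600/4081.3)×139 + (4081.3/2)×0.30×$3.26 = $195,027.54.
EOQ at $3.21 = 4113.0 < 15000, so use break Q=15000: TC = 58,600×$3.21 + (58,600/15000.0)×139 + (15000.0/2)×0.30×$3.21 = $195,871.53.
EOQ at $3.19 = 4125.9 < 69000, so use break Q=69000: TC = 58,600×$3.19 + (58,600/69000.0)×139 + (69000.0/2)×0.30×$3.19 = $220,068.55.
Lowest total cost among the candidates is at Q = 4081.3.

TC* ≈ $195,028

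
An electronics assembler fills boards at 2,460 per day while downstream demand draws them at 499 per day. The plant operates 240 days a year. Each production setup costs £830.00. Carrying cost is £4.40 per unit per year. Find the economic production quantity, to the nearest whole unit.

Annual demand D = 499 × 240 = 119,760.
Production build-up factor (1 − d/p) = 1 − 499/2,460 = 0.7972.
Q* = √(2DS / (H(1 − d/p))) = √(2 × 119,760 × 830 / (4.4 × 0.7972)).
= √(198,801,600 / 3.5075) ≈ 7528.568.

Q* ≈ 7,529 boards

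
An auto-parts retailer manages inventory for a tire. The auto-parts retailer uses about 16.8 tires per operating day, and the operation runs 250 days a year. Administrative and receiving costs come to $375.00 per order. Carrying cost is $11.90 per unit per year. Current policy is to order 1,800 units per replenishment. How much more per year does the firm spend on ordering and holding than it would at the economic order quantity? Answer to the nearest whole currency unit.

Extra cost ≈ $5,463 per year

Annual demand D = 16.8 × 250 = 4,200.
EOQ = √(2DS/H) = √(2 × 4,200 × 375 / 11.9) ≈ 514.50.
Cost at Q* = (D/Q*)S + (Q*/2)H = √(2DSH) ≈ $6,122.50.
Cost at Q = 1,800: (4,200/1,800)×375 + (1,800/2)×11.9 = $875.00 + $10,710.00 = $11,585.00.
Excess = $11,585.00 − $6,122.50 = $5,462.50.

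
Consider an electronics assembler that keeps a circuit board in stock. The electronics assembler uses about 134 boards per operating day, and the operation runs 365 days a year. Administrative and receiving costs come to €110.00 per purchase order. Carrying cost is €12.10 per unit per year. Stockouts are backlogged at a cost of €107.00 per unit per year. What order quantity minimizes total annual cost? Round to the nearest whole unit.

Q* ≈ 995 boards

Annual demand D = 134 × 365 = 48,910.
With planned backorders, Q* = √(2DS/H) · √((H+B)/B).
√(2DS/H) = √(2 × 48,910 × 110 / 12.1) = 943.013.
√((H+B)/B) = √((12.1+107)/107) = 1.0550.
Q* ≈ 994.905.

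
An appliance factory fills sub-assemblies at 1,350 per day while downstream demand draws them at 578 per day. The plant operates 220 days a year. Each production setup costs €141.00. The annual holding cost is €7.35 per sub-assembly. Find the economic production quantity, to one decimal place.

Q* ≈ 2,920.9 sub-assemblies

Annual demand D = 578 × 220 = 127,160.
Production build-up factor (1 − d/p) = 1 − 578/1,350 = 0.5719.
Q* = √(2DS / (H(1 − d/p))) = √(2 × 127,160 × 141 / (7.35 × 0.5719)).
= √(35,859,120 / 4.2031) ≈ 2920.884.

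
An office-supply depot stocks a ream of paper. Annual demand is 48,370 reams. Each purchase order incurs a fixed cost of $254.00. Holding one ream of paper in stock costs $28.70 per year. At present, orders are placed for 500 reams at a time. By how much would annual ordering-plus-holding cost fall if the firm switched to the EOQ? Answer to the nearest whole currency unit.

Extra cost ≈ $5,191 per year

EOQ = √(2DS/H) = √(2 × 48,370 × 254 / 28.7) ≈ 925.29.
Cost at Q* = (D/Q*)S + (Q*/2)H = √(2DSH) ≈ $26,555.89.
Cost at Q = 500: (48,370/500)×254 + (500/2)×28.7 = $24,571.96 + $7,175.00 = $31,746.96.
Excess = $31,746.96 − $26,555.89 = $5,191.07.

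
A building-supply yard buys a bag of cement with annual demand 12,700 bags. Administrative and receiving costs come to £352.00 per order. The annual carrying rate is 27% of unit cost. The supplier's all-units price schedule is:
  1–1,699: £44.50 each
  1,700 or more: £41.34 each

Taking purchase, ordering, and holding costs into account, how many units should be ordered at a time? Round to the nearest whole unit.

Q* ≈ 1,700 bags

Holding cost per unit per year at price C is H = 0.27·C.
Candidates are each tier's EOQ (if it falls in that tier) and each price-break quantity.
EOQ at £44.50 = 862.6 (feasible in tier 1): TC = 12,700×£44.50 + (12,700/862.6)×352 + (862.6/2)×0.27×£44.50 = £575,514.54.
EOQ at £41.34 = 895.0 < 1700, so use break Q=1700: TC = 12,700×£41.34 + (12,700/1700.0)×352 + (1700.0/2)×0.27×£41.34 = £537,135.18.
Lowest total cost is £537,135.18 at Q = 1700.0.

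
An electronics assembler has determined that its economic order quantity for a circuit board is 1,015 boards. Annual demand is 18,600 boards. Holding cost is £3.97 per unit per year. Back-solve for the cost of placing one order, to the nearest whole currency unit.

S ≈ £110

The basic EOQ model gives Q* = √(2DS/H); rearrange for the unknown.
From Q* = √(2DS/H): S = Q*²H / (2D) = 1,015² × 3.97 / (2 × 18,600) = 109.9461.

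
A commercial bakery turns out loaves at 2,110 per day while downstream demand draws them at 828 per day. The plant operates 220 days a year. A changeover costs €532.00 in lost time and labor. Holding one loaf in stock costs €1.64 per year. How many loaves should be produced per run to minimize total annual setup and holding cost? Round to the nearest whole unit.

Annual demand D = 828 × 220 = 182,160.
Production build-up factor (1 − d/p) = 1 − 828/2,110 = 0.6076.
Q* = √(2DS / (H(1 − d/p))) = √(2 × 182,160 × 532 / (1.64 × 0.6076)).
= √(193,818,240 / 0.9964) ≈ 13946.737.

Q* ≈ 13,947 loaves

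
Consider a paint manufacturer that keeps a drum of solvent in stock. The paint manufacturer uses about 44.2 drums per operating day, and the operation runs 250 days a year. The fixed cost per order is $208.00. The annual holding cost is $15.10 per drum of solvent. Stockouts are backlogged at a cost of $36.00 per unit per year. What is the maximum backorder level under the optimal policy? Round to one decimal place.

S* ≈ 194.2 drums

Annual demand D = 44.2 × 250 = 11,050.
With planned backorders, Q* = √(2DS/H) · √((H+B)/B).
√(2DS/H) = √(2 × 11,050 × 208 / 15.1) = 551.746.
√((H+B)/B) = √((15.1+36)/36) = 1.1914.
Q* ≈ 657.353.
S* = Q* · H/(H+B) = 657.353 × 15.1/51.1 ≈ 194.247.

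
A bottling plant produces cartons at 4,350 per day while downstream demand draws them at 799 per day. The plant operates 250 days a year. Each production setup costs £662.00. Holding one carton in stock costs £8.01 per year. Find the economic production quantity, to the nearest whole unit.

Q* ≈ 6,360 cartons

Annual demand D = 799 × 250 = 199,750.
Production build-up factor (1 − d/p) = 1 − 799/4,350 = 0.8163.
Q* = √(2DS / (H(1 − d/p))) = √(2 × 199,750 × 662 / (8.01 × 0.8163)).
= √(264,469,000 / 6.5387) ≈ 6359.756.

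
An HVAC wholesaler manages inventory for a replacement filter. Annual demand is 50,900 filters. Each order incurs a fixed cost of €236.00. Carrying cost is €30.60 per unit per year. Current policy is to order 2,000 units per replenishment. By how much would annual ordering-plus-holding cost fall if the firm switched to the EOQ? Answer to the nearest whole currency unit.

Extra cost ≈ €9,492 per year

EOQ = √(2DS/H) = √(2 × 50,900 × 236 / 30.6) ≈ 886.07.
Cost at Q* = (D/Q*)S + (Q*/2)H = √(2DSH) ≈ €27,113.81.
Cost at Q = 2,000: (50,900/2,000)×236 + (2,000/2)×30.6 = €6,006.20 + €30,600.00 = €36,606.20.
Excess = €36,606.20 − €27,113.81 = €9,492.39.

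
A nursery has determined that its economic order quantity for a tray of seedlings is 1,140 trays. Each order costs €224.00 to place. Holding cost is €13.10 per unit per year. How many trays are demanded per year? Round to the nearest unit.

Squaring Q* = √(2DS/H) gives Q*² = 2DS/H.
From Q* = √(2DS/H): D = Q*²H / (2S) = 1,140² × 13.1 / (2 × 224) = 38001.696.

D ≈ 38,002 trays per year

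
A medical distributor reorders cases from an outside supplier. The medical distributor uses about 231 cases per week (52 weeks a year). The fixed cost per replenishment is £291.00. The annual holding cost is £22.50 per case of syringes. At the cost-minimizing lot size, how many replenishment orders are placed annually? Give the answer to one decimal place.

N ≈ 21.5 orders per year

Annual demand D = 231 × 52 = 12,012.
Q* = √(2DS/H) = √(2 × 12,012 × 291 / 22.5) ≈ 557.41.
Orders per year = D / Q* = 12,012 / 557.41 ≈ 21.550.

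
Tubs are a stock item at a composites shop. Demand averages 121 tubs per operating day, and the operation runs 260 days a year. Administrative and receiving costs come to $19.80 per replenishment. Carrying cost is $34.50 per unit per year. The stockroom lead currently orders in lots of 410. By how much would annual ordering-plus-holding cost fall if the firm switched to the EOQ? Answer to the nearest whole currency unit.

Extra cost ≈ $2,036 per year

Annual demand D = 121 × 260 = 31,460.
EOQ = √(2DS/H) = √(2 × 31,460 × 19.8 / 34.5) ≈ 190.03.
Cost at Q* = (D/Q*)S + (Q*/2)H = √(2DSH) ≈ $6,555.96.
Cost at Q = 410: (31,460/410)×19.8 + (410/2)×34.5 = $1,519.29 + $7,072.50 = $8,591.79.
Excess = $8,591.79 − $6,555.96 = $2,035.82.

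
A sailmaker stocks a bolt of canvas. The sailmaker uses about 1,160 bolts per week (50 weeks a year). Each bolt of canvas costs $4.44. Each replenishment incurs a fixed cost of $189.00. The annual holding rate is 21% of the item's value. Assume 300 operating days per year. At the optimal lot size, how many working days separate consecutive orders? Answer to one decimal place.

Annual demand D = 1,160 × 50 = 58,000.
Holding cost H = 0.21 × $4.44 = $0.9324 per unit per year.
EOQ = √(2DS/H) = √(2 × 58,000 × 189 / 0.9324) ≈ 4849.07.
Cycle time = Q*/D × 300 = 4849.07 / 58,000 × 300 ≈ 25.081 days.

T ≈ 25.1 days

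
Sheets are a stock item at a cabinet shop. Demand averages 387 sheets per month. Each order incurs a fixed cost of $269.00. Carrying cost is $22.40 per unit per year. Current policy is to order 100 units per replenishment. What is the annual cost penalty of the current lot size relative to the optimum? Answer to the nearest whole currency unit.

Extra cost ≈ $6,131 per year

Annual demand D = 387 × 12 = 4,644.
EOQ = √(2DS/H) = √(2 × 4,644 × 269 / 22.4) ≈ 333.97.
Cost at Q* = (D/Q*)S + (Q*/2)H = √(2DSH) ≈ $7,481.03.
Cost at Q = 100: (4,644/100)×269 + (100/2)×22.4 = $12,492.36 + $1,120.00 = $13,612.36.
Excess = $13,612.36 − $7,481.03 = $6,131.33.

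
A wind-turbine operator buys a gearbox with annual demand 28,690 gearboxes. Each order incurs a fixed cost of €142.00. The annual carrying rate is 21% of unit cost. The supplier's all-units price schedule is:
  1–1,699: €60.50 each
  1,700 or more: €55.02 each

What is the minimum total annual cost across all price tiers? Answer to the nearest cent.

TC* ≈ €1,590,741.33

Holding cost per unit per year at price C is H = 0.21·C.
Evaluate total cost at each tier's feasible EOQ or, if the EOQ is below the tier, at the tier's minimum quantity.
EOQ at €60.50 = 800.8 (feasible in tier 1): TC = 28,690×€60.50 + (28,690/800.8)×142 + (800.8/2)×0.21×€60.50 = €1,745,919.47.
EOQ at €55.02 = 839.8 < 1700, so use break Q=1700: TC = 28,690×€55.02 + (28,690/1700.0)×142 + (1700.0/2)×0.21×€55.02 = €1,590,741.33.
Lowest total cost among the candidates is at Q = 1700.0.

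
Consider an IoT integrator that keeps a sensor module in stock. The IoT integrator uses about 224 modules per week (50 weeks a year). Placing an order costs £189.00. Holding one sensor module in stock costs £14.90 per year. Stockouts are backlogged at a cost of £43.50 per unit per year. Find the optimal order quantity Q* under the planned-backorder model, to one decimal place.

Q* ≈ 617.6 modules

Annual demand D = 224 × 50 = 11,200.
With planned backorders, Q* = √(2DS/H) · √((H+B)/B).
√(2DS/H) = √(2 × 11,200 × 189 / 14.9) = 533.042.
√((H+B)/B) = √((14.9+43.5)/43.5) = 1.1587.
Q* ≈ 617.623.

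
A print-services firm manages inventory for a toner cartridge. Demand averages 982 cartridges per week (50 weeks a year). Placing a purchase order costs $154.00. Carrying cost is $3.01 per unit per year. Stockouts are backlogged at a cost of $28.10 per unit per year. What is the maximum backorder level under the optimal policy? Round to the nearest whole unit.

Annual demand D = 982 × 50 = 49,100.
With planned backorders, Q* = √(2DS/H) · √((H+B)/B).
√(2DS/H) = √(2 × 49,100 × 154 / 3.01) = 2241.470.
√((H+B)/B) = √((3.01+28.1)/28.1) = 1.0522.
Q* ≈ 2358.466.
S* = Q* · H/(H+B) = 2358.466 × 3.01/31.11 ≈ 228.190.

S* ≈ 228 cartridges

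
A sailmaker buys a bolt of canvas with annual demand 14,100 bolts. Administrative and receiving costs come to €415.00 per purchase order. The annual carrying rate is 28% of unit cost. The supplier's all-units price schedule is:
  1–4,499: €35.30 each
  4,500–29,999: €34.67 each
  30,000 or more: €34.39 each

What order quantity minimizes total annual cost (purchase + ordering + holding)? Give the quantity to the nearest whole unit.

Q* ≈ 1,088 bolts

Holding cost per unit per year at price C is H = 0.28·C.
Evaluate total cost at each tier's feasible EOQ or, if the EOQ is below the tier, at the tier's minimum quantity.
EOQ at €35.30 = 1088.1 (feasible in tier 1): TC = 14,100×€35.30 + (14,100/1088.1)×415 + (1088.1/2)×0.28×€35.30 = €508,485.11.
EOQ at €34.67 = 1098.0 < 4500, so use break Q=4500: TC = 14,100×€34.67 + (14,100/4500.0)×415 + (4500.0/2)×0.28×€34.67 = €511,989.43.
EOQ at €34.39 = 1102.4 < 30000, so use break Q=30000: TC = 14,100×€34.39 + (14,100/30000.0)×415 + (30000.0/2)×0.28×€34.39 = €629,532.05.
Lowest total cost is €508,485.11 at Q = 1088.1.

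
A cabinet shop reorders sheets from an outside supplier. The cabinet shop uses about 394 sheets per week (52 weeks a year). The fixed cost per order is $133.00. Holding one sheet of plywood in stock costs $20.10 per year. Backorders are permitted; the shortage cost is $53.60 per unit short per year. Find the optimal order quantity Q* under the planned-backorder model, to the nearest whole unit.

Q* ≈ 611 sheets

Annual demand D = 394 × 52 = 20,488.
With planned backorders, Q* = √(2DS/H) · √((H+B)/B).
√(2DS/H) = √(2 × 20,488 × 133 / 20.1) = 520.706.
√((H+B)/B) = √((20.1+53.6)/53.6) = 1.1726.
Q* ≈ 610.582.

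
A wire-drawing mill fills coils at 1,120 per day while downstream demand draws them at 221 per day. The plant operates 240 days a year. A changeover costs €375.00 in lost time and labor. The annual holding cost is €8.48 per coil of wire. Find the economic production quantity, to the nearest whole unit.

Annual demand D = 221 × 240 = 53,040.
Production build-up factor (1 − d/p) = 1 − 221/1,120 = 0.8027.
Q* = √(2DS / (H(1 − d/p))) = √(2 × 53,040 × 375 / (8.48 × 0.8027)).
= √(39,780,000 / 6.8067) ≈ 2417.484.

Q* ≈ 2,417 coils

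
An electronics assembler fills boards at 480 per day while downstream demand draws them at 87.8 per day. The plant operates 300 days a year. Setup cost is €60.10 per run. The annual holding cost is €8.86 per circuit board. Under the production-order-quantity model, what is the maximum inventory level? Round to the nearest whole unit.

Annual demand D = 87.8 × 300 = 26,340.
Production build-up factor (1 − d/p) = 1 − 87.8/480 = 0.8171.
Q* = √(2DS / (H(1 − d/p))) = √(2 × 26,340 × 60.1 / (8.86 × 0.8171)).
= √(3,166,068 / 7.2394) ≈ 661.318.
Maximum inventory = Q*(1 − d/p) = 661.318 × 0.8171 ≈ 540.352.

I_max ≈ 540 boards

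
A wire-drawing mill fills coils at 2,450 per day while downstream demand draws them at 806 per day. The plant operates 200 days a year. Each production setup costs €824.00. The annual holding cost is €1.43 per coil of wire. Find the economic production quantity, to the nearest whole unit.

Annual demand D = 806 × 200 = 161,200.
Production build-up factor (1 − d/p) = 1 − 806/2,450 = 0.6710.
Q* = √(2DS / (H(1 − d/p))) = √(2 × 161,200 × 824 / (1.43 × 0.6710)).
= √(265,657,600 / 0.9596) ≈ 16638.924.

Q* ≈ 16,639 coils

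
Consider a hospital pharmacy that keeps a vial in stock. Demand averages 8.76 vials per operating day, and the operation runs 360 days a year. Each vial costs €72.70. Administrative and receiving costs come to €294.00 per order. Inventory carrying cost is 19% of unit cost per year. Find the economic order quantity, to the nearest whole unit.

Annual demand D = 8.76 × 360 = 3,153.6.
Holding cost H = 0.19 × €72.70 = €13.8130 per unit per year.
EOQ = √(2DS / H) = √(2 × 3,153.6 × 294 / 13.813).
= √(1,854,316.8 / 13.813) = √134,244.3206 ≈ 366.394.

Q* ≈ 366 vials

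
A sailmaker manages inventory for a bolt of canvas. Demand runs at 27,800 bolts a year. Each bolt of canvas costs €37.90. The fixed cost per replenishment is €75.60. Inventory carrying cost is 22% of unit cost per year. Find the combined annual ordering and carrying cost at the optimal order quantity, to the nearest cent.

TC* ≈ €5,920.10

Holding cost H = 0.22 × €37.90 = €8.3380 per unit per year.
EOQ = √(2DS/H) = √(2 × 27,800 × 75.6 / 8.338) ≈ 710.01.
At the optimum the two cost components are equal, so total cost = 2·(Q*/2)H = Q*·H.
Minimum total = √(2DSH) = √(2 × 27,800 × 75.6 × 8.338) ≈ 5920.103.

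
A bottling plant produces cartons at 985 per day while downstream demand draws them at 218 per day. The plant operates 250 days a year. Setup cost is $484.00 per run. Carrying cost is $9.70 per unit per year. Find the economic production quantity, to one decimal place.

Annual demand D = 218 × 250 = 54,500.
Production build-up factor (1 − d/p) = 1 − 218/985 = 0.7787.
Q* = √(2DS / (H(1 − d/p))) = √(2 × 54,500 × 484 / (9.7 × 0.7787)).
= √(52,756,000 / 7.5532) ≈ 2642.838.

Q* ≈ 2,642.8 cartons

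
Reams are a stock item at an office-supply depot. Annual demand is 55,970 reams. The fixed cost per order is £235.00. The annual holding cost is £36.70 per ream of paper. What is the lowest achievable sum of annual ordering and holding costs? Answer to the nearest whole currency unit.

The optimal lot size = √(2DS/H) = √(2 × 55,970 × 235 / 36.7) ≈ 846.63.
At the optimum the two cost components are equal, so total cost = 2·(Q*/2)H = Q*·H.
Minimum total = √(2DSH) = √(2 × 55,970 × 235 × 36.7) ≈ 31071.314.

TC* ≈ £31,071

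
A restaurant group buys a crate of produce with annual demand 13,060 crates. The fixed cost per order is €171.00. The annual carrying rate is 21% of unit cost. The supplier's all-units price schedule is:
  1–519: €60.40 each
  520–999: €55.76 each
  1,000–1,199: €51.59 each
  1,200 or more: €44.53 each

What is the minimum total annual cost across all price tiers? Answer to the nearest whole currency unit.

Holding cost per unit per year at price C is H = 0.21·C.
For each price level, check whether its EOQ is feasible; otherwise the best quantity at that price is the breakpoint.
Tier 1 (€60.40): EOQ = 593.4 exceeds tier's upper bound 519, so this tier is dominated.
EOQ at €55.76 = 617.6 (feasible in tier 2): TC = 13,060×€55.76 + (13,060/617.6)×171 + (617.6/2)×0.21×€55.76 = €735,457.55.
EOQ at €51.59 = 642.1 < 1000, so use break Q=1000: TC = 13,060×€51.59 + (13,060/1000.0)×171 + (1000.0/2)×0.21×€51.59 = €681,415.61.
EOQ at €44.53 = 691.1 < 1200, so use break Q=1200: TC = 13,060×€44.53 + (13,060/1200.0)×171 + (1200.0/2)×0.21×€44.53 = €589,033.63.
Lowest total cost among the candidates is at Q = 1200.0.

TC* ≈ €589,034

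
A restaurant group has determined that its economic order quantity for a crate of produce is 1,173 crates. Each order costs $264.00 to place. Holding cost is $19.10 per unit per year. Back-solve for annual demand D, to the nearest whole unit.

The basic EOQ model gives Q* = √(2DS/H); rearrange for the unknown.
From Q* = √(2DS/H): D = Q*²H / (2S) = 1,173² × 19.1 / (2 × 264) = 49773.189.

D ≈ 49,773 crates per year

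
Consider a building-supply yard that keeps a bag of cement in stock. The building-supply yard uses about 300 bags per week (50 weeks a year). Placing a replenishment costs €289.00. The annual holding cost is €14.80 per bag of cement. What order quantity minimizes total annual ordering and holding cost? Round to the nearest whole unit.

Annual demand D = 300 × 50 = 15,000.
EOQ = √(2DS / H) = √(2 × 15,000 × 289 / 14.8).
= √(8,670,000 / 14.8) = √585,810.8108 ≈ 765.383.

Q* ≈ 765 bags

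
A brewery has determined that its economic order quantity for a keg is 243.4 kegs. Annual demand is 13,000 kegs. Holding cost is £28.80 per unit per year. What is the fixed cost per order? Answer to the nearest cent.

S ≈ £65.62

The basic EOQ model gives Q* = √(2DS/H); rearrange for the unknown.
From Q* = √(2DS/H): S = Q*²H / (2D) = 243.4² × 28.8 / (2 × 13,000) = 65.6236.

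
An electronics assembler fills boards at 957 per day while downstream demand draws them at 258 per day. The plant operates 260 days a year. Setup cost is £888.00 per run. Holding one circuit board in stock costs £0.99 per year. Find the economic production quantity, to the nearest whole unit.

Q* ≈ 12,836 boards

Annual demand D = 258 × 260 = 67,080.
Production build-up factor (1 − d/p) = 1 − 258/957 = 0.7304.
Q* = √(2DS / (H(1 − d/p))) = √(2 × 67,080 × 888 / (0.99 × 0.7304)).
= √(119,134,080 / 0.7231) ≈ 12835.648.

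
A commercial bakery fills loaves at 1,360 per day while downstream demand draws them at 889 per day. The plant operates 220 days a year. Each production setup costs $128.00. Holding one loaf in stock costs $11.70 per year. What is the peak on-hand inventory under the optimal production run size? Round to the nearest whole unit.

Annual demand D = 889 × 220 = 195,580.
Production build-up factor (1 − d/p) = 1 − 889/1,360 = 0.3463.
Q* = √(2DS / (H(1 − d/p))) = √(2 × 195,580 × 128 / (11.7 × 0.3463)).
= √(50,068,480 / 4.052) ≈ 3515.186.
Maximum inventory = Q*(1 − d/p) = 3515.186 × 0.3463 ≈ 1217.392.

I_max ≈ 1,217 loaves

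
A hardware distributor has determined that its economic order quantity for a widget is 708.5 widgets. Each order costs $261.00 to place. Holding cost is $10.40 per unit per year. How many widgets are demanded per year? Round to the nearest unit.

D ≈ 10,001 widgets per year

Invert the EOQ relation Q*² = 2DS/H.
From Q* = √(2DS/H): D = Q*²H / (2S) = 708.5² × 10.4 / (2 × 261) = 10000.980.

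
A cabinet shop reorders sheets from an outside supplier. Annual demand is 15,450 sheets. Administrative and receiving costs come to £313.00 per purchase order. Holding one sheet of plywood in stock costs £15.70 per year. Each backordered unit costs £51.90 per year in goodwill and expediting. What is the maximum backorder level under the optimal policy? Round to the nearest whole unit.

S* ≈ 208 sheets

With planned backorders, Q* = √(2DS/H) · √((H+B)/B).
√(2DS/H) = √(2 × 15,450 × 313 / 15.7) = 784.877.
√((H+B)/B) = √((15.7+51.9)/51.9) = 1.1413.
Q* ≈ 895.759.
S* = Q* · H/(H+B) = 895.759 × 15.7/67.6 ≈ 208.039.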